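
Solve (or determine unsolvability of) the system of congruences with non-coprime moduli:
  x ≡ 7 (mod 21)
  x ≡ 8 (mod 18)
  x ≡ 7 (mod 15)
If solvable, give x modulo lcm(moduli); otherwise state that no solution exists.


Moduli 21, 18, 15 are not pairwise coprime, so CRT works modulo lcm(m_i) when all pairwise compatibility conditions hold.
Pairwise compatibility: gcd(m_i, m_j) must divide a_i - a_j for every pair.
Merge one congruence at a time:
  Start: x ≡ 7 (mod 21).
  Combine with x ≡ 8 (mod 18): gcd(21, 18) = 3, and 8 - 7 = 1 is NOT divisible by 3.
    ⇒ system is inconsistent (no integer solution).

No solution (the system is inconsistent).


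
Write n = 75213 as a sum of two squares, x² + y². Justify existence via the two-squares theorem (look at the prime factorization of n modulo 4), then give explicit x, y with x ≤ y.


Step 1: Factor n = 75213 = 3^2 · 61 · 137.
Step 2: Check the mod-4 condition on each prime factor: 3 ≡ 3 (mod 4), exponent 2 (must be even); 61 ≡ 1 (mod 4), exponent 1; 137 ≡ 1 (mod 4), exponent 1.
All primes ≡ 3 (mod 4) appear to even exponent (or don't appear), so by the two-squares theorem n IS expressible as a sum of two squares.
Step 3: Build a representation. Group n = k² · m with k = 3 and m = 61 · 137 = 8357 (a product of primes ≡ 1 (mod 4)); a representation of m scales to one of n via (k·x)² + (k·y)² = k²(x² + y²). Each prime p ≡ 1 (mod 4) is itself a sum of two squares; find a² by testing p − a² for a perfect square:
  61: 61 − 1² = 60, 61 − 2² = 57, 61 − 3² = 52, 61 − 4² = 45, 61 − 5² = 36 = 6² ⇒ 61 = 5² + 6².
  137: 137 − 1² = 136, 137 − 2² = 133, 137 − 3² = 128, 137 − 4² = 121 = 11² ⇒ 137 = 4² + 11².
  Combine using the Brahmagupta–Fibonacci identity (a² + b²)(c² + d²) = (ac − bd)² + (ad + bc)² = (ac + bd)² + (ad − bc)²:
  61 · 137 = 8357: from (5² + 6²)(4² + 11²), take (5·4 − 6·11, 5·11 + 6·4) = (20 − 66, 55 + 24) = (-46, 79); dropping signs (only squares matter) gives (46, 79); check 46² + 79² = 2116 + 6241 = 8357 ✓.
  Scale by k = 3: (3·46, 3·79) = (138, 237).
Step 4: Order so x ≤ y and verify: 138² + 237² = 19044 + 56169 = 75213 = n. ✓

n = 75213 = 138² + 237² (one valid representation with x ≤ y).


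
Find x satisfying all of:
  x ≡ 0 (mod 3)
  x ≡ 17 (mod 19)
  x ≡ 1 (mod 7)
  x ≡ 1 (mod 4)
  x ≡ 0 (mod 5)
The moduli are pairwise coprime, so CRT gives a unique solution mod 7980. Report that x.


Product of moduli M = 3 · 19 · 7 · 4 · 5 = 7980.
Merge one congruence at a time:
  Start: x ≡ 0 (mod 3).
  Combine with x ≡ 17 (mod 19); new modulus lcm = 57.
    Write x = 0 + 3·t and substitute into x ≡ 17 (mod 19): 3·t ≡ 17 − 0 = 17 (mod 19).
    The inverse of 3 mod 19 is 13 (since 3·13 = 39 = 2·19 + 1), so t ≡ 13·17 = 221 ≡ 12 (mod 19).
    Then x = 0 + 3·12 = 36, valid modulo lcm(3, 19) = 57: x ≡ 36 (mod 57).
  Combine with x ≡ 1 (mod 7); new modulus lcm = 399.
    Write x = 36 + 57·t and substitute into x ≡ 1 (mod 7): 57·t ≡ 1 − 36 = -35 (mod 7).
    Reduce coefficients mod 7: 1·t ≡ 0 (mod 7).
    So t ≡ 0 (mod 7).
    Then x = 36 + 57·0 = 36, valid modulo lcm(57, 7) = 399: x ≡ 36 (mod 399).
  Combine with x ≡ 1 (mod 4); new modulus lcm = 1596.
    Write x = 36 + 399·t and substitute into x ≡ 1 (mod 4): 399·t ≡ 1 − 36 = -35 (mod 4).
    Reduce coefficients mod 4: 3·t ≡ 1 (mod 4).
    The inverse of 3 mod 4 is 3 (since 3·3 = 9 = 2·4 + 1), so t ≡ 3·1 = 3 ≡ 3 (mod 4).
    Then x = 36 + 399·3 = 1233, valid modulo lcm(399, 4) = 1596: x ≡ 1233 (mod 1596).
  Combine with x ≡ 0 (mod 5); new modulus lcm = 7980.
    Write x = 1233 + 1596·t and substitute into x ≡ 0 (mod 5): 1596·t ≡ 0 − 1233 = -1233 (mod 5).
    Reduce coefficients mod 5: 1·t ≡ 2 (mod 5).
    So t ≡ 2 (mod 5).
    Then x = 1233 + 1596·2 = 4425, valid modulo lcm(1596, 5) = 7980: x ≡ 4425 (mod 7980).
Verify against each original: 4425 mod 3 = 0, 4425 mod 19 = 17, 4425 mod 7 = 1, 4425 mod 4 = 1, 4425 mod 5 = 0.

x ≡ 4425 (mod 7980).


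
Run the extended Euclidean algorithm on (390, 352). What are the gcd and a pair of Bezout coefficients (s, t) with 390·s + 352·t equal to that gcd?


Euclidean algorithm on (390, 352) — divide until remainder is 0:
  390 = 1 · 352 + 38
  352 = 9 · 38 + 10
  38 = 3 · 10 + 8
  10 = 1 · 8 + 2
  8 = 4 · 2 + 0
gcd(390, 352) = 2.
Track Bezout coefficients alongside the remainders: start with r₀ = 390 = a·1 + b·0 (s = 1, t = 0) and r₁ = 352 = a·0 + b·1 (s = 0, t = 1); each new remainder r_{k+1} = r_{k-1} − q_k·r_k inherits s_{k+1} = s_{k-1} − q_k·s_k, t_{k+1} = t_{k-1} − q_k·t_k, so r_k = a·s_k + b·t_k at every step:
  q = 1: r = 38, s = 1 − 1·0 = 1, t = 0 − 1·1 = -1  (check: 390·1 + 352·(-1) = 38)
  q = 9: r = 10, s = 0 − 9·1 = -9, t = 1 − 9·(-1) = 10  (check: 390·(-9) + 352·10 = 10)
  q = 3: r = 8, s = 1 − 3·(-9) = 28, t = -1 − 3·10 = -31  (check: 390·28 + 352·(-31) = 8)
  q = 1: r = 2, s = -9 − 1·28 = -37, t = 10 − 1·(-31) = 41  (check: 390·(-37) + 352·41 = 2)
The row with r = 2 (the gcd) gives the Bezout coefficients s = -37, t = 41.
Result: 390 · (-37) + 352 · (41) = 2.

gcd(390, 352) = 2; s = -37, t = 41 (check: 390·(-37) + 352·41 = 2).


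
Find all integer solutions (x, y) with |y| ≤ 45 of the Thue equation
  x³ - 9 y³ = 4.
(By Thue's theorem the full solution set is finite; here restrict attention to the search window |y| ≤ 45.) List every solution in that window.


The equation is x³ - 9y³ = 4. For fixed y, x³ = 9·y³ + 4, so a solution requires the RHS to be a perfect cube.
Strategy: iterate y from -45 to 45, compute RHS = 9·y³ + 4, and check whether it is a (positive or negative) perfect cube.
Check small values of y:
  y = 0: RHS = 4 is not a perfect cube.
  y = 1: RHS = 13 is not a perfect cube.
  y = -1: RHS = -5 is not a perfect cube.
  y = 2: RHS = 76 is not a perfect cube.
  y = -2: RHS = -68 is not a perfect cube.
  y = 3: RHS = 247 is not a perfect cube.
  y = -3: RHS = -239 is not a perfect cube.
Continuing the search up to |y| = 45 finds no solutions either.
No (x, y) in the scanned range satisfies the equation.

No integer solutions with |y| ≤ 45.


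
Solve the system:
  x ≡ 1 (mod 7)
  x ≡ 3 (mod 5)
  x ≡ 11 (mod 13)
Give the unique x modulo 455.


Moduli 7, 5, 13 are pairwise coprime; by CRT there is a unique solution modulo M = 7 · 5 · 13 = 455.
Solve pairwise, accumulating the modulus:
  Start with x ≡ 1 (mod 7).
  Combine with x ≡ 3 (mod 5): since gcd(7, 5) = 1, we get a unique residue mod 35.
    Write x = 1 + 7·t and substitute into x ≡ 3 (mod 5): 7·t ≡ 3 − 1 = 2 (mod 5).
    Reduce coefficients mod 5: 2·t ≡ 2 (mod 5).
    The inverse of 2 mod 5 is 3 (since 2·3 = 6 = 1·5 + 1), so t ≡ 3·2 = 6 ≡ 1 (mod 5).
    Then x = 1 + 7·1 = 8, valid modulo lcm(7, 5) = 35: x ≡ 8 (mod 35).
  Combine with x ≡ 11 (mod 13): since gcd(35, 13) = 1, we get a unique residue mod 455.
    Write x = 8 + 35·t and substitute into x ≡ 11 (mod 13): 35·t ≡ 11 − 8 = 3 (mod 13).
    Reduce coefficients mod 13: 9·t ≡ 3 (mod 13).
    The inverse of 9 mod 13 is 3 (since 9·3 = 27 = 2·13 + 1), so t ≡ 3·3 = 9 ≡ 9 (mod 13).
    Then x = 8 + 35·9 = 323, valid modulo lcm(35, 13) = 455: x ≡ 323 (mod 455).
Verify: 323 mod 7 = 1 ✓, 323 mod 5 = 3 ✓, 323 mod 13 = 11 ✓.

x ≡ 323 (mod 455).


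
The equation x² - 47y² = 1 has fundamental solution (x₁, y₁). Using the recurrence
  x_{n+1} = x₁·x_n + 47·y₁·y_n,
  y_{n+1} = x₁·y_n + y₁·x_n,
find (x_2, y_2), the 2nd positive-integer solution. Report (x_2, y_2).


Step 1: Find the fundamental solution (x₁, y₁) of x² - 47y² = 1.
  Expand √47 as a continued fraction. a₀ = ⌊√47⌋ = 6; iterate m_{k+1} = d_k·a_k − m_k, d_{k+1} = (47 − m_{k+1}²)/d_k, a_{k+1} = ⌊(a₀ + m_{k+1})/d_{k+1}⌋ (starting m₀ = 0, d₀ = 1), with convergents p_k = a_k·p_{k-1} + p_{k-2}, q_k = a_k·q_{k-1} + q_{k-2} (p₋₁ = 1, q₋₁ = 0):
  k = 0: a₀ = 6; p₀/q₀ = 6/1; p₀² − 47·q₀² = 36 − 47 = -11.
  k = 1: m = 6, d = 11, a = ⌊(6 + 6)/11⌋ = 1; p/q = (1·6 + 1)/(1·1 + 0) = 7/1; p² − 47·q² = 49 − 47 = 2.
  k = 2: m = 5, d = 2, a = ⌊(6 + 5)/2⌋ = 5; p/q = (5·7 + 6)/(5·1 + 1) = 41/6; p² − 47·q² = 1681 − 1692 = -11.
  k = 3: m = 5, d = 11, a = ⌊(6 + 5)/11⌋ = 1; p/q = (1·41 + 7)/(1·6 + 1) = 48/7; p² − 47·q² = 2304 − 2303 = 1.
  The first convergent with p² − 47·q² = 1 gives the fundamental solution (x₁, y₁) = (48, 7).
Step 2: Apply the recurrence (x_{n+1}, y_{n+1}) = (x₁x_n + 47y₁y_n, x₁y_n + y₁x_n) repeatedly.
  From (x_1, y_1) = (48, 7): x_2 = 48·48 + 47·7·7 = 4607; y_2 = 48·7 + 7·48 = 672.
Step 3: Verify x_2² - 47·y_2² = 21224449 - 21224448 = 1 (should be 1). ✓

(x_1, y_1) = (48, 7); (x_2, y_2) = (4607, 672).


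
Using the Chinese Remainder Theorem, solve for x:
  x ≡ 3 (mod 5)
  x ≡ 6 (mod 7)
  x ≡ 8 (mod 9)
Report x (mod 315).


Moduli 5, 7, 9 are pairwise coprime; by CRT there is a unique solution modulo M = 5 · 7 · 9 = 315.
Solve pairwise, accumulating the modulus:
  Start with x ≡ 3 (mod 5).
  Combine with x ≡ 6 (mod 7): since gcd(5, 7) = 1, we get a unique residue mod 35.
    Write x = 3 + 5·t and substitute into x ≡ 6 (mod 7): 5·t ≡ 6 − 3 = 3 (mod 7).
    The inverse of 5 mod 7 is 3 (since 5·3 = 15 = 2·7 + 1), so t ≡ 3·3 = 9 ≡ 2 (mod 7).
    Then x = 3 + 5·2 = 13, valid modulo lcm(5, 7) = 35: x ≡ 13 (mod 35).
  Combine with x ≡ 8 (mod 9): since gcd(35, 9) = 1, we get a unique residue mod 315.
    Write x = 13 + 35·t and substitute into x ≡ 8 (mod 9): 35·t ≡ 8 − 13 = -5 (mod 9).
    Reduce coefficients mod 9: 8·t ≡ 4 (mod 9).
    The inverse of 8 mod 9 is 8 (since 8·8 = 64 = 7·9 + 1), so t ≡ 8·4 = 32 ≡ 5 (mod 9).
    Then x = 13 + 35·5 = 188, valid modulo lcm(35, 9) = 315: x ≡ 188 (mod 315).
Verify: 188 mod 5 = 3 ✓, 188 mod 7 = 6 ✓, 188 mod 9 = 8 ✓.

x ≡ 188 (mod 315).


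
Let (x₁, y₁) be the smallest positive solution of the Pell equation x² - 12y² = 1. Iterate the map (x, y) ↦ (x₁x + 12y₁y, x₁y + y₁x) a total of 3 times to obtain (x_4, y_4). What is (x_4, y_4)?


Step 1: Find the fundamental solution (x₁, y₁) of x² - 12y² = 1.
  Expand √12 as a continued fraction. a₀ = ⌊√12⌋ = 3; iterate m_{k+1} = d_k·a_k − m_k, d_{k+1} = (12 − m_{k+1}²)/d_k, a_{k+1} = ⌊(a₀ + m_{k+1})/d_{k+1}⌋ (starting m₀ = 0, d₀ = 1), with convergents p_k = a_k·p_{k-1} + p_{k-2}, q_k = a_k·q_{k-1} + q_{k-2} (p₋₁ = 1, q₋₁ = 0):
  k = 0: a₀ = 3; p₀/q₀ = 3/1; p₀² − 12·q₀² = 9 − 12 = -3.
  k = 1: m = 3, d = 3, a = ⌊(3 + 3)/3⌋ = 2; p/q = (2·3 + 1)/(2·1 + 0) = 7/2; p² − 12·q² = 49 − 48 = 1.
  The first convergent with p² − 12·q² = 1 gives the fundamental solution (x₁, y₁) = (7, 2).
Step 2: Apply the recurrence (x_{n+1}, y_{n+1}) = (x₁x_n + 12y₁y_n, x₁y_n + y₁x_n) repeatedly.
  From (x_1, y_1) = (7, 2): x_2 = 7·7 + 12·2·2 = 97; y_2 = 7·2 + 2·7 = 28.
  From (x_2, y_2) = (97, 28): x_3 = 7·97 + 12·2·28 = 1351; y_3 = 7·28 + 2·97 = 390.
  From (x_3, y_3) = (1351, 390): x_4 = 7·1351 + 12·2·390 = 18817; y_4 = 7·390 + 2·1351 = 5432.
Step 3: Verify x_4² - 12·y_4² = 354079489 - 354079488 = 1 (should be 1). ✓

(x_1, y_1) = (7, 2); (x_4, y_4) = (18817, 5432).


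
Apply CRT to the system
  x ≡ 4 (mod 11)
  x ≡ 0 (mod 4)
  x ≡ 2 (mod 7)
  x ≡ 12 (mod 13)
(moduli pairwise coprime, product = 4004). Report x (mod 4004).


Product of moduli M = 11 · 4 · 7 · 13 = 4004.
Merge one congruence at a time:
  Start: x ≡ 4 (mod 11).
  Combine with x ≡ 0 (mod 4); new modulus lcm = 44.
    Write x = 4 + 11·t and substitute into x ≡ 0 (mod 4): 11·t ≡ 0 − 4 = -4 (mod 4).
    Reduce coefficients mod 4: 3·t ≡ 0 (mod 4).
    The inverse of 3 mod 4 is 3 (since 3·3 = 9 = 2·4 + 1), so t ≡ 3·0 = 0 ≡ 0 (mod 4).
    Then x = 4 + 11·0 = 4, valid modulo lcm(11, 4) = 44: x ≡ 4 (mod 44).
  Combine with x ≡ 2 (mod 7); new modulus lcm = 308.
    Write x = 4 + 44·t and substitute into x ≡ 2 (mod 7): 44·t ≡ 2 − 4 = -2 (mod 7).
    Reduce coefficients mod 7: 2·t ≡ 5 (mod 7).
    The inverse of 2 mod 7 is 4 (since 2·4 = 8 = 1·7 + 1), so t ≡ 4·5 = 20 ≡ 6 (mod 7).
    Then x = 4 + 44·6 = 268, valid modulo lcm(44, 7) = 308: x ≡ 268 (mod 308).
  Combine with x ≡ 12 (mod 13); new modulus lcm = 4004.
    Write x = 268 + 308·t and substitute into x ≡ 12 (mod 13): 308·t ≡ 12 − 268 = -256 (mod 13).
    Reduce coefficients mod 13: 9·t ≡ 4 (mod 13).
    The inverse of 9 mod 13 is 3 (since 9·3 = 27 = 2·13 + 1), so t ≡ 3·4 = 12 ≡ 12 (mod 13).
    Then x = 268 + 308·12 = 3964, valid modulo lcm(308, 13) = 4004: x ≡ 3964 (mod 4004).
Verify against each original: 3964 mod 11 = 4, 3964 mod 4 = 0, 3964 mod 7 = 2, 3964 mod 13 = 12.

x ≡ 3964 (mod 4004).


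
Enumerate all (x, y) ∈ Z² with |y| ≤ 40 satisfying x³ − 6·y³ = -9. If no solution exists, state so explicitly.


The equation is x³ - 6y³ = -9. For fixed y, x³ = 6·y³ − 9, so a solution requires the RHS to be a perfect cube.
Strategy: iterate y from -40 to 40, compute RHS = 6·y³ − 9, and check whether it is a (positive or negative) perfect cube.
Check small values of y:
  y = 0: RHS = -9 is not a perfect cube.
  y = 1: RHS = -3 is not a perfect cube.
  y = -1: RHS = -15 is not a perfect cube.
  y = 2: RHS = 39 is not a perfect cube.
  y = -2: RHS = -57 is not a perfect cube.
  y = 3: RHS = 153 is not a perfect cube.
  y = -3: RHS = -171 is not a perfect cube.
Continuing the search up to |y| = 40 finds no solutions either.
No (x, y) in the scanned range satisfies the equation.

No integer solutions with |y| ≤ 40.


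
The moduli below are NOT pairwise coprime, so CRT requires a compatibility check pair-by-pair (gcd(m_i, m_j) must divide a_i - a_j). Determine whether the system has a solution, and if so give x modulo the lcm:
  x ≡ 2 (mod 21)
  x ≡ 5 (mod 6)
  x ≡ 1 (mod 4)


Moduli 21, 6, 4 are not pairwise coprime, so CRT works modulo lcm(m_i) when all pairwise compatibility conditions hold.
Pairwise compatibility: gcd(m_i, m_j) must divide a_i - a_j for every pair.
Merge one congruence at a time:
  Start: x ≡ 2 (mod 21).
  Combine with x ≡ 5 (mod 6): gcd(21, 6) = 3; 5 - 2 = 3, which IS divisible by 3, so compatible.
    Write x = 2 + 21·t and substitute into x ≡ 5 (mod 6): 21·t ≡ 5 − 2 = 3 (mod 6).
    Divide the congruence (and modulus) by g = 3: 7·t ≡ 1 (mod 2).
    Reduce coefficients mod 2: 1·t ≡ 1 (mod 2).
    So t ≡ 1 (mod 2).
    Then x = 2 + 21·1 = 23, valid modulo lcm(21, 6) = 42: x ≡ 23 (mod 42).
  Combine with x ≡ 1 (mod 4): gcd(42, 4) = 2; 1 - 23 = -22, which IS divisible by 2, so compatible.
    Write x = 23 + 42·t and substitute into x ≡ 1 (mod 4): 42·t ≡ 1 − 23 = -22 (mod 4).
    Divide the congruence (and modulus) by g = 2: 21·t ≡ -11 (mod 2).
    Reduce coefficients mod 2: 1·t ≡ 1 (mod 2).
    So t ≡ 1 (mod 2).
    Then x = 23 + 42·1 = 65, valid modulo lcm(42, 4) = 84: x ≡ 65 (mod 84).
Verify: 65 mod 21 = 2, 65 mod 6 = 5, 65 mod 4 = 1.

x ≡ 65 (mod 84).


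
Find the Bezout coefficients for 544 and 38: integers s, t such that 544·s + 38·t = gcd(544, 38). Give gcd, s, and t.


Euclidean algorithm on (544, 38) — divide until remainder is 0:
  544 = 14 · 38 + 12
  38 = 3 · 12 + 2
  12 = 6 · 2 + 0
gcd(544, 38) = 2.
Track Bezout coefficients alongside the remainders: start with r₀ = 544 = a·1 + b·0 (s = 1, t = 0) and r₁ = 38 = a·0 + b·1 (s = 0, t = 1); each new remainder r_{k+1} = r_{k-1} − q_k·r_k inherits s_{k+1} = s_{k-1} − q_k·s_k, t_{k+1} = t_{k-1} − q_k·t_k, so r_k = a·s_k + b·t_k at every step:
  q = 14: r = 12, s = 1 − 14·0 = 1, t = 0 − 14·1 = -14  (check: 544·1 + 38·(-14) = 12)
  q = 3: r = 2, s = 0 − 3·1 = -3, t = 1 − 3·(-14) = 43  (check: 544·(-3) + 38·43 = 2)
The row with r = 2 (the gcd) gives the Bezout coefficients s = -3, t = 43.
Result: 544 · (-3) + 38 · (43) = 2.

gcd(544, 38) = 2; s = -3, t = 43 (check: 544·(-3) + 38·43 = 2).


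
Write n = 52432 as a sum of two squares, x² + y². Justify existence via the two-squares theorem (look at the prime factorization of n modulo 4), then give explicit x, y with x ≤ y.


Step 1: Factor n = 52432 = 2^4 · 29 · 113.
Step 2: Check the mod-4 condition on each prime factor: 2 = 2 (special); 29 ≡ 1 (mod 4), exponent 1; 113 ≡ 1 (mod 4), exponent 1.
All primes ≡ 3 (mod 4) appear to even exponent (or don't appear), so by the two-squares theorem n IS expressible as a sum of two squares.
Step 3: Build a representation. Group n = k² · m with k = 4 and m = 29 · 113 = 3277 (a product of primes ≡ 1 (mod 4)); a representation of m scales to one of n via (k·x)² + (k·y)² = k²(x² + y²). Each prime p ≡ 1 (mod 4) is itself a sum of two squares; find a² by testing p − a² for a perfect square:
  29: 29 − 1² = 28, 29 − 2² = 25 = 5² ⇒ 29 = 2² + 5².
  113: 113 − 1² = 112, 113 − 2² = 109, 113 − 3² = 104, 113 − 4² = 97, 113 − 5² = 88, 113 − 6² = 77, 113 − 7² = 64 = 8² ⇒ 113 = 7² + 8².
  Combine using the Brahmagupta–Fibonacci identity (a² + b²)(c² + d²) = (ac − bd)² + (ad + bc)² = (ac + bd)² + (ad − bc)²:
  29 · 113 = 3277: from (2² + 5²)(7² + 8²), take (2·7 − 5·8, 2·8 + 5·7) = (14 − 40, 16 + 35) = (-26, 51); dropping signs (only squares matter) gives (26, 51); check 26² + 51² = 676 + 2601 = 3277 ✓.
  Scale by k = 4: (4·26, 4·51) = (104, 204).
Step 4: Order so x ≤ y and verify: 104² + 204² = 10816 + 41616 = 52432 = n. ✓

n = 52432 = 104² + 204² (one valid representation with x ≤ y).


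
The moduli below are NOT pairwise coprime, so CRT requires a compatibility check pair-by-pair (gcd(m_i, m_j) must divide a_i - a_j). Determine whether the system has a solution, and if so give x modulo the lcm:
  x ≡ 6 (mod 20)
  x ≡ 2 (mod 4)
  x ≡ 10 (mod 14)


Moduli 20, 4, 14 are not pairwise coprime, so CRT works modulo lcm(m_i) when all pairwise compatibility conditions hold.
Pairwise compatibility: gcd(m_i, m_j) must divide a_i - a_j for every pair.
Merge one congruence at a time:
  Start: x ≡ 6 (mod 20).
  Combine with x ≡ 2 (mod 4): gcd(20, 4) = 4; 2 - 6 = -4, which IS divisible by 4, so compatible.
    Write x = 6 + 20·t and substitute into x ≡ 2 (mod 4): 20·t ≡ 2 − 6 = -4 (mod 4).
    Divide the congruence (and modulus) by g = 4: 5·t ≡ -1 (mod 1).
    Modulo 1 every t works; take t = 0.
    Then x = 6 + 20·0 = 6, valid modulo lcm(20, 4) = 20: x ≡ 6 (mod 20).
  Combine with x ≡ 10 (mod 14): gcd(20, 14) = 2; 10 - 6 = 4, which IS divisible by 2, so compatible.
    Write x = 6 + 20·t and substitute into x ≡ 10 (mod 14): 20·t ≡ 10 − 6 = 4 (mod 14).
    Divide the congruence (and modulus) by g = 2: 10·t ≡ 2 (mod 7).
    Reduce coefficients mod 7: 3·t ≡ 2 (mod 7).
    The inverse of 3 mod 7 is 5 (since 3·5 = 15 = 2·7 + 1), so t ≡ 5·2 = 10 ≡ 3 (mod 7).
    Then x = 6 + 20·3 = 66, valid modulo lcm(20, 14) = 140: x ≡ 66 (mod 140).
Verify: 66 mod 20 = 6, 66 mod 4 = 2, 66 mod 14 = 10.

x ≡ 66 (mod 140).


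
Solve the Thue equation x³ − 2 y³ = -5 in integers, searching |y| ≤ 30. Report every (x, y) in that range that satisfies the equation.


The equation is x³ - 2y³ = -5. For fixed y, x³ = 2·y³ − 5, so a solution requires the RHS to be a perfect cube.
Strategy: iterate y from -30 to 30, compute RHS = 2·y³ − 5, and check whether it is a (positive or negative) perfect cube.
Check small values of y:
  y = 0: RHS = -5 is not a perfect cube.
  y = 1: RHS = -3 is not a perfect cube.
  y = -1: RHS = -7 is not a perfect cube.
  y = 2: RHS = 11 is not a perfect cube.
  y = -2: RHS = -21 is not a perfect cube.
  y = 3: RHS = 49 is not a perfect cube.
  y = -3: RHS = -59 is not a perfect cube.
Continuing the search up to |y| = 30 finds no solutions either.
No (x, y) in the scanned range satisfies the equation.

No integer solutions with |y| ≤ 30.


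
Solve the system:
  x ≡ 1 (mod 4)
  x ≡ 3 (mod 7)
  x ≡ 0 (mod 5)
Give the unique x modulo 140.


Moduli 4, 7, 5 are pairwise coprime; by CRT there is a unique solution modulo M = 4 · 7 · 5 = 140.
Solve pairwise, accumulating the modulus:
  Start with x ≡ 1 (mod 4).
  Combine with x ≡ 3 (mod 7): since gcd(4, 7) = 1, we get a unique residue mod 28.
    Write x = 1 + 4·t and substitute into x ≡ 3 (mod 7): 4·t ≡ 3 − 1 = 2 (mod 7).
    The inverse of 4 mod 7 is 2 (since 4·2 = 8 = 1·7 + 1), so t ≡ 2·2 = 4 ≡ 4 (mod 7).
    Then x = 1 + 4·4 = 17, valid modulo lcm(4, 7) = 28: x ≡ 17 (mod 28).
  Combine with x ≡ 0 (mod 5): since gcd(28, 5) = 1, we get a unique residue mod 140.
    Write x = 17 + 28·t and substitute into x ≡ 0 (mod 5): 28·t ≡ 0 − 17 = -17 (mod 5).
    Reduce coefficients mod 5: 3·t ≡ 3 (mod 5).
    The inverse of 3 mod 5 is 2 (since 3·2 = 6 = 1·5 + 1), so t ≡ 2·3 = 6 ≡ 1 (mod 5).
    Then x = 17 + 28·1 = 45, valid modulo lcm(28, 5) = 140: x ≡ 45 (mod 140).
Verify: 45 mod 4 = 1 ✓, 45 mod 7 = 3 ✓, 45 mod 5 = 0 ✓.

x ≡ 45 (mod 140).


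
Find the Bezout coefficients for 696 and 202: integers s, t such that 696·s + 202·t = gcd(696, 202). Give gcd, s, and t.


Euclidean algorithm on (696, 202) — divide until remainder is 0:
  696 = 3 · 202 + 90
  202 = 2 · 90 + 22
  90 = 4 · 22 + 2
  22 = 11 · 2 + 0
gcd(696, 202) = 2.
Track Bezout coefficients alongside the remainders: start with r₀ = 696 = a·1 + b·0 (s = 1, t = 0) and r₁ = 202 = a·0 + b·1 (s = 0, t = 1); each new remainder r_{k+1} = r_{k-1} − q_k·r_k inherits s_{k+1} = s_{k-1} − q_k·s_k, t_{k+1} = t_{k-1} − q_k·t_k, so r_k = a·s_k + b·t_k at every step:
  q = 3: r = 90, s = 1 − 3·0 = 1, t = 0 − 3·1 = -3  (check: 696·1 + 202·(-3) = 90)
  q = 2: r = 22, s = 0 − 2·1 = -2, t = 1 − 2·(-3) = 7  (check: 696·(-2) + 202·7 = 22)
  q = 4: r = 2, s = 1 − 4·(-2) = 9, t = -3 − 4·7 = -31  (check: 696·9 + 202·(-31) = 2)
The row with r = 2 (the gcd) gives the Bezout coefficients s = 9, t = -31.
Result: 696 · (9) + 202 · (-31) = 2.

gcd(696, 202) = 2; s = 9, t = -31 (check: 696·9 + 202·(-31) = 2).


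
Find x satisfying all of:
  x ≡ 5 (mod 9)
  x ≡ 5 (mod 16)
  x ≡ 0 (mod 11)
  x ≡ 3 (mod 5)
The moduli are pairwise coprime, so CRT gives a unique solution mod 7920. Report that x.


Product of moduli M = 9 · 16 · 11 · 5 = 7920.
Merge one congruence at a time:
  Start: x ≡ 5 (mod 9).
  Combine with x ≡ 5 (mod 16); new modulus lcm = 144.
    Write x = 5 + 9·t and substitute into x ≡ 5 (mod 16): 9·t ≡ 5 − 5 = 0 (mod 16).
    The inverse of 9 mod 16 is 9 (since 9·9 = 81 = 5·16 + 1), so t ≡ 9·0 = 0 ≡ 0 (mod 16).
    Then x = 5 + 9·0 = 5, valid modulo lcm(9, 16) = 144: x ≡ 5 (mod 144).
  Combine with x ≡ 0 (mod 11); new modulus lcm = 1584.
    Write x = 5 + 144·t and substitute into x ≡ 0 (mod 11): 144·t ≡ 0 − 5 = -5 (mod 11).
    Reduce coefficients mod 11: 1·t ≡ 6 (mod 11).
    So t ≡ 6 (mod 11).
    Then x = 5 + 144·6 = 869, valid modulo lcm(144, 11) = 1584: x ≡ 869 (mod 1584).
  Combine with x ≡ 3 (mod 5); new modulus lcm = 7920.
    Write x = 869 + 1584·t and substitute into x ≡ 3 (mod 5): 1584·t ≡ 3 − 869 = -866 (mod 5).
    Reduce coefficients mod 5: 4·t ≡ 4 (mod 5).
    The inverse of 4 mod 5 is 4 (since 4·4 = 16 = 3·5 + 1), so t ≡ 4·4 = 16 ≡ 1 (mod 5).
    Then x = 869 + 1584·1 = 2453, valid modulo lcm(1584, 5) = 7920: x ≡ 2453 (mod 7920).
Verify against each original: 2453 mod 9 = 5, 2453 mod 16 = 5, 2453 mod 11 = 0, 2453 mod 5 = 3.

x ≡ 2453 (mod 7920).


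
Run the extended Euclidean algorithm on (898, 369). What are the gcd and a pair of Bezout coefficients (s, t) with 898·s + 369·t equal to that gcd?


Euclidean algorithm on (898, 369) — divide until remainder is 0:
  898 = 2 · 369 + 160
  369 = 2 · 160 + 49
  160 = 3 · 49 + 13
  49 = 3 · 13 + 10
  13 = 1 · 10 + 3
  10 = 3 · 3 + 1
  3 = 3 · 1 + 0
gcd(898, 369) = 1.
Track Bezout coefficients alongside the remainders: start with r₀ = 898 = a·1 + b·0 (s = 1, t = 0) and r₁ = 369 = a·0 + b·1 (s = 0, t = 1); each new remainder r_{k+1} = r_{k-1} − q_k·r_k inherits s_{k+1} = s_{k-1} − q_k·s_k, t_{k+1} = t_{k-1} − q_k·t_k, so r_k = a·s_k + b·t_k at every step:
  q = 2: r = 160, s = 1 − 2·0 = 1, t = 0 − 2·1 = -2  (check: 898·1 + 369·(-2) = 160)
  q = 2: r = 49, s = 0 − 2·1 = -2, t = 1 − 2·(-2) = 5  (check: 898·(-2) + 369·5 = 49)
  q = 3: r = 13, s = 1 − 3·(-2) = 7, t = -2 − 3·5 = -17  (check: 898·7 + 369·(-17) = 13)
  q = 3: r = 10, s = -2 − 3·7 = -23, t = 5 − 3·(-17) = 56  (check: 898·(-23) + 369·56 = 10)
  q = 1: r = 3, s = 7 − 1·(-23) = 30, t = -17 − 1·56 = -73  (check: 898·30 + 369·(-73) = 3)
  q = 3: r = 1, s = -23 − 3·30 = -113, t = 56 − 3·(-73) = 275  (check: 898·(-113) + 369·275 = 1)
The row with r = 1 (the gcd) gives the Bezout coefficients s = -113, t = 275.
Result: 898 · (-113) + 369 · (275) = 1.

gcd(898, 369) = 1; s = -113, t = 275 (check: 898·(-113) + 369·275 = 1).


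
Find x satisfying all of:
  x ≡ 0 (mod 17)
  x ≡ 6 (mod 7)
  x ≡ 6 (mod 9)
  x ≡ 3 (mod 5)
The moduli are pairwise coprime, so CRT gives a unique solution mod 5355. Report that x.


Product of moduli M = 17 · 7 · 9 · 5 = 5355.
Merge one congruence at a time:
  Start: x ≡ 0 (mod 17).
  Combine with x ≡ 6 (mod 7); new modulus lcm = 119.
    Write x = 0 + 17·t and substitute into x ≡ 6 (mod 7): 17·t ≡ 6 − 0 = 6 (mod 7).
    Reduce coefficients mod 7: 3·t ≡ 6 (mod 7).
    The inverse of 3 mod 7 is 5 (since 3·5 = 15 = 2·7 + 1), so t ≡ 5·6 = 30 ≡ 2 (mod 7).
    Then x = 0 + 17·2 = 34, valid modulo lcm(17, 7) = 119: x ≡ 34 (mod 119).
  Combine with x ≡ 6 (mod 9); new modulus lcm = 1071.
    Write x = 34 + 119·t and substitute into x ≡ 6 (mod 9): 119·t ≡ 6 − 34 = -28 (mod 9).
    Reduce coefficients mod 9: 2·t ≡ 8 (mod 9).
    The inverse of 2 mod 9 is 5 (since 2·5 = 10 = 1·9 + 1), so t ≡ 5·8 = 40 ≡ 4 (mod 9).
    Then x = 34 + 119·4 = 510, valid modulo lcm(119, 9) = 1071: x ≡ 510 (mod 1071).
  Combine with x ≡ 3 (mod 5); new modulus lcm = 5355.
    Write x = 510 + 1071·t and substitute into x ≡ 3 (mod 5): 1071·t ≡ 3 − 510 = -507 (mod 5).
    Reduce coefficients mod 5: 1·t ≡ 3 (mod 5).
    So t ≡ 3 (mod 5).
    Then x = 510 + 1071·3 = 3723, valid modulo lcm(1071, 5) = 5355: x ≡ 3723 (mod 5355).
Verify against each original: 3723 mod 17 = 0, 3723 mod 7 = 6, 3723 mod 9 = 6, 3723 mod 5 = 3.

x ≡ 3723 (mod 5355).


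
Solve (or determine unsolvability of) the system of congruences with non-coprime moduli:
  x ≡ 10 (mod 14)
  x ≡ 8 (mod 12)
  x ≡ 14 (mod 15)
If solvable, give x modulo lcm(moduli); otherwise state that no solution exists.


Moduli 14, 12, 15 are not pairwise coprime, so CRT works modulo lcm(m_i) when all pairwise compatibility conditions hold.
Pairwise compatibility: gcd(m_i, m_j) must divide a_i - a_j for every pair.
Merge one congruence at a time:
  Start: x ≡ 10 (mod 14).
  Combine with x ≡ 8 (mod 12): gcd(14, 12) = 2; 8 - 10 = -2, which IS divisible by 2, so compatible.
    Write x = 10 + 14·t and substitute into x ≡ 8 (mod 12): 14·t ≡ 8 − 10 = -2 (mod 12).
    Divide the congruence (and modulus) by g = 2: 7·t ≡ -1 (mod 6).
    Reduce coefficients mod 6: 1·t ≡ 5 (mod 6).
    So t ≡ 5 (mod 6).
    Then x = 10 + 14·5 = 80, valid modulo lcm(14, 12) = 84: x ≡ 80 (mod 84).
  Combine with x ≡ 14 (mod 15): gcd(84, 15) = 3; 14 - 80 = -66, which IS divisible by 3, so compatible.
    Write x = 80 + 84·t and substitute into x ≡ 14 (mod 15): 84·t ≡ 14 − 80 = -66 (mod 15).
    Divide the congruence (and modulus) by g = 3: 28·t ≡ -22 (mod 5).
    Reduce coefficients mod 5: 3·t ≡ 3 (mod 5).
    The inverse of 3 mod 5 is 2 (since 3·2 = 6 = 1·5 + 1), so t ≡ 2·3 = 6 ≡ 1 (mod 5).
    Then x = 80 + 84·1 = 164, valid modulo lcm(84, 15) = 420: x ≡ 164 (mod 420).
Verify: 164 mod 14 = 10, 164 mod 12 = 8, 164 mod 15 = 14.

x ≡ 164 (mod 420).


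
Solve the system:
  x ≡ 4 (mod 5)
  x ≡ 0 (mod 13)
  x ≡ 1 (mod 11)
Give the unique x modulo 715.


Moduli 5, 13, 11 are pairwise coprime; by CRT there is a unique solution modulo M = 5 · 13 · 11 = 715.
Solve pairwise, accumulating the modulus:
  Start with x ≡ 4 (mod 5).
  Combine with x ≡ 0 (mod 13): since gcd(5, 13) = 1, we get a unique residue mod 65.
    Write x = 4 + 5·t and substitute into x ≡ 0 (mod 13): 5·t ≡ 0 − 4 = -4 (mod 13).
    Reduce coefficients mod 13: 5·t ≡ 9 (mod 13).
    The inverse of 5 mod 13 is 8 (since 5·8 = 40 = 3·13 + 1), so t ≡ 8·9 = 72 ≡ 7 (mod 13).
    Then x = 4 + 5·7 = 39, valid modulo lcm(5, 13) = 65: x ≡ 39 (mod 65).
  Combine with x ≡ 1 (mod 11): since gcd(65, 11) = 1, we get a unique residue mod 715.
    Write x = 39 + 65·t and substitute into x ≡ 1 (mod 11): 65·t ≡ 1 − 39 = -38 (mod 11).
    Reduce coefficients mod 11: 10·t ≡ 6 (mod 11).
    The inverse of 10 mod 11 is 10 (since 10·10 = 100 = 9·11 + 1), so t ≡ 10·6 = 60 ≡ 5 (mod 11).
    Then x = 39 + 65·5 = 364, valid modulo lcm(65, 11) = 715: x ≡ 364 (mod 715).
Verify: 364 mod 5 = 4 ✓, 364 mod 13 = 0 ✓, 364 mod 11 = 1 ✓.

x ≡ 364 (mod 715).


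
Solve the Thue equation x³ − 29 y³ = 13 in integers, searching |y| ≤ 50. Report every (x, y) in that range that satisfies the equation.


The equation is x³ - 29y³ = 13. For fixed y, x³ = 29·y³ + 13, so a solution requires the RHS to be a perfect cube.
Strategy: iterate y from -50 to 50, compute RHS = 29·y³ + 13, and check whether it is a (positive or negative) perfect cube.
Check small values of y:
  y = 0: RHS = 13 is not a perfect cube.
  y = 1: RHS = 42 is not a perfect cube.
  y = -1: RHS = -16 is not a perfect cube.
  y = 2: RHS = 245 is not a perfect cube.
  y = -2: RHS = -219 is not a perfect cube.
  y = 3: RHS = 796 is not a perfect cube.
  y = -3: RHS = -770 is not a perfect cube.
Continuing the search up to |y| = 50 finds no solutions either.
No (x, y) in the scanned range satisfies the equation.

No integer solutions with |y| ≤ 50.


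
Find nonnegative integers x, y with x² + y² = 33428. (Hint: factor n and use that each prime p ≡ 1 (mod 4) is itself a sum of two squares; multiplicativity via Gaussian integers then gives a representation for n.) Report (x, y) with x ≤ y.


Step 1: Factor n = 33428 = 2^2 · 61 · 137.
Step 2: Check the mod-4 condition on each prime factor: 2 = 2 (special); 61 ≡ 1 (mod 4), exponent 1; 137 ≡ 1 (mod 4), exponent 1.
All primes ≡ 3 (mod 4) appear to even exponent (or don't appear), so by the two-squares theorem n IS expressible as a sum of two squares.
Step 3: Build a representation. Group n = k² · m with k = 2 and m = 61 · 137 = 8357 (a product of primes ≡ 1 (mod 4)); a representation of m scales to one of n via (k·x)² + (k·y)² = k²(x² + y²). Each prime p ≡ 1 (mod 4) is itself a sum of two squares; find a² by testing p − a² for a perfect square:
  61: 61 − 1² = 60, 61 − 2² = 57, 61 − 3² = 52, 61 − 4² = 45, 61 − 5² = 36 = 6² ⇒ 61 = 5² + 6².
  137: 137 − 1² = 136, 137 − 2² = 133, 137 − 3² = 128, 137 − 4² = 121 = 11² ⇒ 137 = 4² + 11².
  Combine using the Brahmagupta–Fibonacci identity (a² + b²)(c² + d²) = (ac − bd)² + (ad + bc)² = (ac + bd)² + (ad − bc)²:
  61 · 137 = 8357: from (5² + 6²)(4² + 11²), take (5·4 − 6·11, 5·11 + 6·4) = (20 − 66, 55 + 24) = (-46, 79); dropping signs (only squares matter) gives (46, 79); check 46² + 79² = 2116 + 6241 = 8357 ✓.
  Scale by k = 2: (2·46, 2·79) = (92, 158).
Step 4: Order so x ≤ y and verify: 92² + 158² = 8464 + 24964 = 33428 = n. ✓

n = 33428 = 92² + 158² (one valid representation with x ≤ y).


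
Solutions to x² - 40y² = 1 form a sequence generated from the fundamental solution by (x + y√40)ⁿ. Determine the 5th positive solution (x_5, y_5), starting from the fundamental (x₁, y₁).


Step 1: Find the fundamental solution (x₁, y₁) of x² - 40y² = 1.
  Expand √40 as a continued fraction. a₀ = ⌊√40⌋ = 6; iterate m_{k+1} = d_k·a_k − m_k, d_{k+1} = (40 − m_{k+1}²)/d_k, a_{k+1} = ⌊(a₀ + m_{k+1})/d_{k+1}⌋ (starting m₀ = 0, d₀ = 1), with convergents p_k = a_k·p_{k-1} + p_{k-2}, q_k = a_k·q_{k-1} + q_{k-2} (p₋₁ = 1, q₋₁ = 0):
  k = 0: a₀ = 6; p₀/q₀ = 6/1; p₀² − 40·q₀² = 36 − 40 = -4.
  k = 1: m = 6, d = 4, a = ⌊(6 + 6)/4⌋ = 3; p/q = (3·6 + 1)/(3·1 + 0) = 19/3; p² − 40·q² = 361 − 360 = 1.
  The first convergent with p² − 40·q² = 1 gives the fundamental solution (x₁, y₁) = (19, 3).
Step 2: Apply the recurrence (x_{n+1}, y_{n+1}) = (x₁x_n + 40y₁y_n, x₁y_n + y₁x_n) repeatedly.
  From (x_1, y_1) = (19, 3): x_2 = 19·19 + 40·3·3 = 721; y_2 = 19·3 + 3·19 = 114.
  From (x_2, y_2) = (721, 114): x_3 = 19·721 + 40·3·114 = 27379; y_3 = 19·114 + 3·721 = 4329.
  From (x_3, y_3) = (27379, 4329): x_4 = 19·27379 + 40·3·4329 = 1039681; y_4 = 19·4329 + 3·27379 = 164388.
  From (x_4, y_4) = (1039681, 164388): x_5 = 19·1039681 + 40·3·164388 = 39480499; y_5 = 19·164388 + 3·1039681 = 6242415.
Step 3: Verify x_5² - 40·y_5² = 1558709801289001 - 1558709801289000 = 1 (should be 1). ✓

(x_1, y_1) = (19, 3); (x_5, y_5) = (39480499, 6242415).


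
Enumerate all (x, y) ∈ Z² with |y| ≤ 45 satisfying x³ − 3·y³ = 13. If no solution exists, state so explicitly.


The equation is x³ - 3y³ = 13. For fixed y, x³ = 3·y³ + 13, so a solution requires the RHS to be a perfect cube.
Strategy: iterate y from -45 to 45, compute RHS = 3·y³ + 13, and check whether it is a (positive or negative) perfect cube.
Check small values of y:
  y = 0: RHS = 13 is not a perfect cube.
  y = 1: RHS = 16 is not a perfect cube.
  y = -1: RHS = 10 is not a perfect cube.
  y = 2: RHS = 37 is not a perfect cube.
  y = -2: RHS = -11 is not a perfect cube.
  y = 3: RHS = 94 is not a perfect cube.
  y = -3: RHS = -68 is not a perfect cube.
Continuing the search up to |y| = 45 finds no solutions either.
No (x, y) in the scanned range satisfies the equation.

No integer solutions with |y| ≤ 45.


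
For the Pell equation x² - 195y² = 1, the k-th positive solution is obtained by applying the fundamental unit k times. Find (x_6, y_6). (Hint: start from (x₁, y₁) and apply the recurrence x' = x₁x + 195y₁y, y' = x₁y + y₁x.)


Step 1: Find the fundamental solution (x₁, y₁) of x² - 195y² = 1.
  Expand √195 as a continued fraction. a₀ = ⌊√195⌋ = 13; iterate m_{k+1} = d_k·a_k − m_k, d_{k+1} = (195 − m_{k+1}²)/d_k, a_{k+1} = ⌊(a₀ + m_{k+1})/d_{k+1}⌋ (starting m₀ = 0, d₀ = 1), with convergents p_k = a_k·p_{k-1} + p_{k-2}, q_k = a_k·q_{k-1} + q_{k-2} (p₋₁ = 1, q₋₁ = 0):
  k = 0: a₀ = 13; p₀/q₀ = 13/1; p₀² − 195·q₀² = 169 − 195 = -26.
  k = 1: m = 13, d = 26, a = ⌊(13 + 13)/26⌋ = 1; p/q = (1·13 + 1)/(1·1 + 0) = 14/1; p² − 195·q² = 196 − 195 = 1.
  The first convergent with p² − 195·q² = 1 gives the fundamental solution (x₁, y₁) = (14, 1).
Step 2: Apply the recurrence (x_{n+1}, y_{n+1}) = (x₁x_n + 195y₁y_n, x₁y_n + y₁x_n) repeatedly.
  From (x_1, y_1) = (14, 1): x_2 = 14·14 + 195·1·1 = 391; y_2 = 14·1 + 1·14 = 28.
  From (x_2, y_2) = (391, 28): x_3 = 14·391 + 195·1·28 = 10934; y_3 = 14·28 + 1·391 = 783.
  From (x_3, y_3) = (10934, 783): x_4 = 14·10934 + 195·1·783 = 305761; y_4 = 14·783 + 1·10934 = 21896.
  From (x_4, y_4) = (305761, 21896): x_5 = 14·305761 + 195·1·21896 = 8550374; y_5 = 14·21896 + 1·305761 = 612305.
  From (x_5, y_5) = (8550374, 612305): x_6 = 14·8550374 + 195·1·612305 = 239104711; y_6 = 14·612305 + 1·8550374 = 17122644.
Step 3: Verify x_6² - 195·y_6² = 57171062822393521 - 57171062822393520 = 1 (should be 1). ✓

(x_1, y_1) = (14, 1); (x_6, y_6) = (239104711, 17122644).


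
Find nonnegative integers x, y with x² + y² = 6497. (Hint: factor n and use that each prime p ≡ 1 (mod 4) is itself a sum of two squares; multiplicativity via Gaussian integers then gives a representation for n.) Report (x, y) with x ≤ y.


Step 1: Factor n = 6497 = 73 · 89.
Step 2: Check the mod-4 condition on each prime factor: 73 ≡ 1 (mod 4), exponent 1; 89 ≡ 1 (mod 4), exponent 1.
All primes ≡ 3 (mod 4) appear to even exponent (or don't appear), so by the two-squares theorem n IS expressible as a sum of two squares.
Step 3: Build a representation. Here n = 73 · 89 is a product of primes ≡ 1 (mod 4). Each prime p ≡ 1 (mod 4) is itself a sum of two squares; find a² by testing p − a² for a perfect square:
  73: 73 − 1² = 72, 73 − 2² = 69, 73 − 3² = 64 = 8² ⇒ 73 = 3² + 8².
  89: 89 − 1² = 88, 89 − 2² = 85, 89 − 3² = 80, 89 − 4² = 73, 89 − 5² = 64 = 8² ⇒ 89 = 5² + 8².
  Combine using the Brahmagupta–Fibonacci identity (a² + b²)(c² + d²) = (ac − bd)² + (ad + bc)² = (ac + bd)² + (ad − bc)²:
  73 · 89 = 6497: from (3² + 8²)(5² + 8²), take (3·5 − 8·8, 3·8 + 8·5) = (15 − 64, 24 + 40) = (-49, 64); dropping signs (only squares matter) gives (49, 64); check 49² + 64² = 2401 + 4096 = 6497 ✓.
Step 4: Order so x ≤ y and verify: 49² + 64² = 2401 + 4096 = 6497 = n. ✓

n = 6497 = 49² + 64² (one valid representation with x ≤ y).


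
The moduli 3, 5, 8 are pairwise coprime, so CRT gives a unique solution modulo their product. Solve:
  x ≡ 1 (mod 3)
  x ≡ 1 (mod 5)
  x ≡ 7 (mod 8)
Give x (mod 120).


Moduli 3, 5, 8 are pairwise coprime; by CRT there is a unique solution modulo M = 3 · 5 · 8 = 120.
Solve pairwise, accumulating the modulus:
  Start with x ≡ 1 (mod 3).
  Combine with x ≡ 1 (mod 5): since gcd(3, 5) = 1, we get a unique residue mod 15.
    Write x = 1 + 3·t and substitute into x ≡ 1 (mod 5): 3·t ≡ 1 − 1 = 0 (mod 5).
    The inverse of 3 mod 5 is 2 (since 3·2 = 6 = 1·5 + 1), so t ≡ 2·0 = 0 ≡ 0 (mod 5).
    Then x = 1 + 3·0 = 1, valid modulo lcm(3, 5) = 15: x ≡ 1 (mod 15).
  Combine with x ≡ 7 (mod 8): since gcd(15, 8) = 1, we get a unique residue mod 120.
    Write x = 1 + 15·t and substitute into x ≡ 7 (mod 8): 15·t ≡ 7 − 1 = 6 (mod 8).
    Reduce coefficients mod 8: 7·t ≡ 6 (mod 8).
    The inverse of 7 mod 8 is 7 (since 7·7 = 49 = 6·8 + 1), so t ≡ 7·6 = 42 ≡ 2 (mod 8).
    Then x = 1 + 15·2 = 31, valid modulo lcm(15, 8) = 120: x ≡ 31 (mod 120).
Verify: 31 mod 3 = 1 ✓, 31 mod 5 = 1 ✓, 31 mod 8 = 7 ✓.

x ≡ 31 (mod 120).


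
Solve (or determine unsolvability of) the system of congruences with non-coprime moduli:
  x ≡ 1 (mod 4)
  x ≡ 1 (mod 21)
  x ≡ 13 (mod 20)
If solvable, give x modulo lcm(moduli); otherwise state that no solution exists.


Moduli 4, 21, 20 are not pairwise coprime, so CRT works modulo lcm(m_i) when all pairwise compatibility conditions hold.
Pairwise compatibility: gcd(m_i, m_j) must divide a_i - a_j for every pair.
Merge one congruence at a time:
  Start: x ≡ 1 (mod 4).
  Combine with x ≡ 1 (mod 21): gcd(4, 21) = 1; 1 - 1 = 0, which IS divisible by 1, so compatible.
    Write x = 1 + 4·t and substitute into x ≡ 1 (mod 21): 4·t ≡ 1 − 1 = 0 (mod 21).
    The inverse of 4 mod 21 is 16 (since 4·16 = 64 = 3·21 + 1), so t ≡ 16·0 = 0 ≡ 0 (mod 21).
    Then x = 1 + 4·0 = 1, valid modulo lcm(4, 21) = 84: x ≡ 1 (mod 84).
  Combine with x ≡ 13 (mod 20): gcd(84, 20) = 4; 13 - 1 = 12, which IS divisible by 4, so compatible.
    Write x = 1 + 84·t and substitute into x ≡ 13 (mod 20): 84·t ≡ 13 − 1 = 12 (mod 20).
    Divide the congruence (and modulus) by g = 4: 21·t ≡ 3 (mod 5).
    Reduce coefficients mod 5: 1·t ≡ 3 (mod 5).
    So t ≡ 3 (mod 5).
    Then x = 1 + 84·3 = 253, valid modulo lcm(84, 20) = 420: x ≡ 253 (mod 420).
Verify: 253 mod 4 = 1, 253 mod 21 = 1, 253 mod 20 = 13.

x ≡ 253 (mod 420).


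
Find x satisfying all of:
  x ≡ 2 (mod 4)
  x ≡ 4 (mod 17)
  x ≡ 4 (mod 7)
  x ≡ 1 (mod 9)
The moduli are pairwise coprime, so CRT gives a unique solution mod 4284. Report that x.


Product of moduli M = 4 · 17 · 7 · 9 = 4284.
Merge one congruence at a time:
  Start: x ≡ 2 (mod 4).
  Combine with x ≡ 4 (mod 17); new modulus lcm = 68.
    Write x = 2 + 4·t and substitute into x ≡ 4 (mod 17): 4·t ≡ 4 − 2 = 2 (mod 17).
    The inverse of 4 mod 17 is 13 (since 4·13 = 52 = 3·17 + 1), so t ≡ 13·2 = 26 ≡ 9 (mod 17).
    Then x = 2 + 4·9 = 38, valid modulo lcm(4, 17) = 68: x ≡ 38 (mod 68).
  Combine with x ≡ 4 (mod 7); new modulus lcm = 476.
    Write x = 38 + 68·t and substitute into x ≡ 4 (mod 7): 68·t ≡ 4 − 38 = -34 (mod 7).
    Reduce coefficients mod 7: 5·t ≡ 1 (mod 7).
    The inverse of 5 mod 7 is 3 (since 5·3 = 15 = 2·7 + 1), so t ≡ 3·1 = 3 ≡ 3 (mod 7).
    Then x = 38 + 68·3 = 242, valid modulo lcm(68, 7) = 476: x ≡ 242 (mod 476).
  Combine with x ≡ 1 (mod 9); new modulus lcm = 4284.
    Write x = 242 + 476·t and substitute into x ≡ 1 (mod 9): 476·t ≡ 1 − 242 = -241 (mod 9).
    Reduce coefficients mod 9: 8·t ≡ 2 (mod 9).
    The inverse of 8 mod 9 is 8 (since 8·8 = 64 = 7·9 + 1), so t ≡ 8·2 = 16 ≡ 7 (mod 9).
    Then x = 242 + 476·7 = 3574, valid modulo lcm(476, 9) = 4284: x ≡ 3574 (mod 4284).
Verify against each original: 3574 mod 4 = 2, 3574 mod 17 = 4, 3574 mod 7 = 4, 3574 mod 9 = 1.

x ≡ 3574 (mod 4284).
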